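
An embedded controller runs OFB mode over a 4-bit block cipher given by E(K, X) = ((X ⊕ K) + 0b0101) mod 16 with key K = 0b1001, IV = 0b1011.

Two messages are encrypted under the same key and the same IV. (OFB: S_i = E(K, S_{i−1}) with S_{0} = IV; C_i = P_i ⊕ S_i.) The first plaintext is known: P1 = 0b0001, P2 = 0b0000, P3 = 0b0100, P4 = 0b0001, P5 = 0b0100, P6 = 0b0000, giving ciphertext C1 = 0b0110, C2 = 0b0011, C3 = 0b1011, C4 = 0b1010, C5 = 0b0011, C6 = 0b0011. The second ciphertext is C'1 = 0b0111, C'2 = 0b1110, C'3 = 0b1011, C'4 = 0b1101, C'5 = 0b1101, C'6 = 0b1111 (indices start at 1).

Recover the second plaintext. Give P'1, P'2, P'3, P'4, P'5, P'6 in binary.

P'1 = 0b0000, P'2 = 0b1101, P'3 = 0b0100, P'4 = 0b0110, P'5 = 0b1010, P'6 = 0b1100

In OFB with a reused IV, both messages share the same keystream S_i, so C_i ⊕ C'_i = P_i ⊕ P'_i and thus P'_i = P_i ⊕ C_i ⊕ C'_i.
P'1: 0b0001 ⊕ 0b0110 ⊕ 0b0111 = 0b0000.
P'2: 0b0000 ⊕ 0b0011 ⊕ 0b1110 = 0b1101.
P'3: 0b0100 ⊕ 0b1011 ⊕ 0b1011 = 0b0100.
P'4: 0b0001 ⊕ 0b1010 ⊕ 0b1101 = 0b0110.
P'5: 0b0100 ⊕ 0b0011 ⊕ 0b1101 = 0b1010.
P'6: 0b0000 ⊕ 0b0011 ⊕ 0b1111 = 0b1100.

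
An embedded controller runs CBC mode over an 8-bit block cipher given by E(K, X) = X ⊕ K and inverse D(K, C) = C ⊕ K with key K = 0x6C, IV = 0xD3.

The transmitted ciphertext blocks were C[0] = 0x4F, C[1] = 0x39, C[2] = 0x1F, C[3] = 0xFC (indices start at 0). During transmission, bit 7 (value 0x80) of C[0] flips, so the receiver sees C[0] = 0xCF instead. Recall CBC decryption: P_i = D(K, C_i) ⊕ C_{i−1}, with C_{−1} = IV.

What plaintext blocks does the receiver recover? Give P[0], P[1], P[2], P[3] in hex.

P[0] = 0x70, P[1] = 0x9A, P[2] = 0x4A, P[3] = 0x8F

Only C[0] changed, to 0xCF. In CBC, a change in C_i garbles P_i and flips the same bit in P_{i+1}. Decrypting the received ciphertext:
P[0]: D(K, 0xCF) = 0xA3; 0xA3 ⊕ 0xD3 = 0x70.
P[1]: D(K, 0x39) = 0x55; 0x55 ⊕ 0xCF = 0x9A.
P[2]: D(K, 0x1F) = 0x73; 0x73 ⊕ 0x39 = 0x4A.
P[3]: D(K, 0xFC) = 0x90; 0x90 ⊕ 0x1F = 0x8F.
Blocks that differ from the original plaintext: P[0], P[1].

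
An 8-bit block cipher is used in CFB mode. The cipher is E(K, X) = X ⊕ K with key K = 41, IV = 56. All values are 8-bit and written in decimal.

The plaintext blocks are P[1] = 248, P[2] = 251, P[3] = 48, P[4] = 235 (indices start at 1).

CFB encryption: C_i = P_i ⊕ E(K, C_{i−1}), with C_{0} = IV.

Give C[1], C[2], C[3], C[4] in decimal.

C[1] = 233, C[2] = 59, C[3] = 34, C[4] = 224

C[1]: E(K, 56) = 17; 248 ⊕ 17 = 233.
C[2]: E(K, 233) = 192; 251 ⊕ 192 = 59.
C[3]: E(K, 59) = 18; 48 ⊕ 18 = 34.
C[4]: E(K, 34) = 11; 235 ⊕ 11 = 224.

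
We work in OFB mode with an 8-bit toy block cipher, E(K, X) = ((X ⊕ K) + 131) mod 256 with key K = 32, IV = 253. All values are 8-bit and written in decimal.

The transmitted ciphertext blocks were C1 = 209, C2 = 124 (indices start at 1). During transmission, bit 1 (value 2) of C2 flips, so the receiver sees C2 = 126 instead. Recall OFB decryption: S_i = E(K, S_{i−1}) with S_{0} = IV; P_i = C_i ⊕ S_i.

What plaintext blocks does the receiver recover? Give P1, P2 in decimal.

P1 = 177, P2 = 189

Only C2 changed, to 126. In OFB, a change in C_i flips the same bit in P_i only; the keystream is unaffected. Decrypting the received ciphertext:
P1: S = E(K, 253) = 96; 209 ⊕ 96 = 177.
P2: S = E(K, 96) = 195; 126 ⊕ 195 = 189.
Blocks that differ from the original plaintext: P2.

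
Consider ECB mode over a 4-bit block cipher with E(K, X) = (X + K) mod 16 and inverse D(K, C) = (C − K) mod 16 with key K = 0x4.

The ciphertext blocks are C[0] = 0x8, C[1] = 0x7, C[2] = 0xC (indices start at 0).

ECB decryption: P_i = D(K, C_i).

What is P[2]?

P[2]: D(K, 0xC) = 0x8.

P[2] = 0x8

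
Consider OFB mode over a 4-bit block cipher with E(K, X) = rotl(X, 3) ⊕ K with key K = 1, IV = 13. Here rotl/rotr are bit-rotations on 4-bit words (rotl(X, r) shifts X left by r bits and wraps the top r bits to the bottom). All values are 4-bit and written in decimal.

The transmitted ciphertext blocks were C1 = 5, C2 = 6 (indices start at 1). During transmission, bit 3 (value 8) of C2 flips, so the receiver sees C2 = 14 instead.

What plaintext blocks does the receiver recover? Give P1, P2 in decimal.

OFB decryption: S_i = E(K, S_{i−1}) with S_{0} = IV; P_i = C_i ⊕ S_i.
Only C2 changed, to 14. In OFB, a change in C_i flips the same bit in P_i only; the keystream is unaffected. Decrypting the received ciphertext:
P1: S = E(K, 13) = 15; 5 ⊕ 15 = 10.
P2: S = E(K, 15) = 14; 14 ⊕ 14 = 0.
Blocks that differ from the original plaintext: P2.

P1 = 10, P2 = 0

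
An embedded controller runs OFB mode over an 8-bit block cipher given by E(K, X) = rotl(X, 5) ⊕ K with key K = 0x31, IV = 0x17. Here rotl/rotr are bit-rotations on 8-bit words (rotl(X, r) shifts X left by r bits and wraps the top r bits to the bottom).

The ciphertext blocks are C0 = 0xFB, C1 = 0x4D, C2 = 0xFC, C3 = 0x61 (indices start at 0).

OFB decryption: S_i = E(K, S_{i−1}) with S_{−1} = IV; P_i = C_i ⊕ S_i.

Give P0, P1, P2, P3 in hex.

P0: S = E(K, 0x17) = 0xD3; 0xFB ⊕ 0xD3 = 0x28.
P1: S = E(K, 0xD3) = 0x4B; 0x4D ⊕ 0x4B = 0x06.
P2: S = E(K, 0x4B) = 0x58; 0xFC ⊕ 0x58 = 0xA4.
P3: S = E(K, 0x58) = 0x3A; 0x61 ⊕ 0x3A = 0x5B.

P0 = 0x28, P1 = 0x06, P2 = 0xA4, P3 = 0x5B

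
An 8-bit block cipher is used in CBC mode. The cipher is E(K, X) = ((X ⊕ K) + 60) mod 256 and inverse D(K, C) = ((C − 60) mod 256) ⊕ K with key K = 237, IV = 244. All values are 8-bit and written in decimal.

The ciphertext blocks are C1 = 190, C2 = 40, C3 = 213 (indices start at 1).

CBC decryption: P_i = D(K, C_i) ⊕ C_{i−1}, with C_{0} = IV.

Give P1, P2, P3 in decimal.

P1: D(K, 190) = 111; 111 ⊕ 244 = 155.
P2: D(K, 40) = 1; 1 ⊕ 190 = 191.
P3: D(K, 213) = 116; 116 ⊕ 40 = 92.

P1 = 155, P2 = 191, P3 = 92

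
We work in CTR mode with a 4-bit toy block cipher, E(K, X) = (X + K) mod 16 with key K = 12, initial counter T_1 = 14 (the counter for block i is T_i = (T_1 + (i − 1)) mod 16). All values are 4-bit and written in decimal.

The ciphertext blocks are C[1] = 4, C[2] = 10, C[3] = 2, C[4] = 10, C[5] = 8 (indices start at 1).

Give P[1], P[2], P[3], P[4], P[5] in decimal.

P[1] = 14, P[2] = 1, P[3] = 14, P[4] = 7, P[5] = 6

CTR decryption: S_i = E(K, T_i) where T_i is the counter for block i; P_i = C_i ⊕ S_i.
P[1]: T = 14, S = E(K, T) = 10; 4 ⊕ 10 = 14.
P[2]: T = 15, S = E(K, T) = 11; 10 ⊕ 11 = 1.
P[3]: T = 0, S = E(K, T) = 12; 2 ⊕ 12 = 14.
P[4]: T = 1, S = E(K, T) = 13; 10 ⊕ 13 = 7.
P[5]: T = 2, S = E(K, T) = 14; 8 ⊕ 14 = 6.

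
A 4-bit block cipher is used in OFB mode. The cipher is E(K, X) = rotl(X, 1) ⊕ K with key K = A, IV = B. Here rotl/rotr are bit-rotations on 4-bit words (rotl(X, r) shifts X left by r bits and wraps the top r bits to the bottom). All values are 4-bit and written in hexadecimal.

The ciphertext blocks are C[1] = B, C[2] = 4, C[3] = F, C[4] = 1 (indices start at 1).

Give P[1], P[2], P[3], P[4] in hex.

OFB decryption: S_i = E(K, S_{i−1}) with S_{0} = IV; P_i = C_i ⊕ S_i.
P[1]: S = E(K, B) = D; B ⊕ D = 6.
P[2]: S = E(K, D) = 1; 4 ⊕ 1 = 5.
P[3]: S = E(K, 1) = 8; F ⊕ 8 = 7.
P[4]: S = E(K, 8) = B; 1 ⊕ B = A.

P[1] = 6, P[2] = 5, P[3] = 7, P[4] = A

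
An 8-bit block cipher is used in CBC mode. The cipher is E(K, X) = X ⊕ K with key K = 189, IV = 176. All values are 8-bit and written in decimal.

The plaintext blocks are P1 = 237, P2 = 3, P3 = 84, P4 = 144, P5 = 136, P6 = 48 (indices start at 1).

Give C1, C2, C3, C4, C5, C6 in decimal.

C1 = 224, C2 = 94, C3 = 183, C4 = 154, C5 = 175, C6 = 34

CBC encryption: C_i = E(K, P_i ⊕ C_{i−1}), with C_{0} = IV.
C1: P1 ⊕ 176 = 93; E(K, 93) = 224.
C2: P2 ⊕ 224 = 227; E(K, 227) = 94.
C3: P3 ⊕ 94 = 10; E(K, 10) = 183.
C4: P4 ⊕ 183 = 39; E(K, 39) = 154.
C5: P5 ⊕ 154 = 18; E(K, 18) = 175.
C6: P6 ⊕ 175 = 159; E(K, 159) = 34.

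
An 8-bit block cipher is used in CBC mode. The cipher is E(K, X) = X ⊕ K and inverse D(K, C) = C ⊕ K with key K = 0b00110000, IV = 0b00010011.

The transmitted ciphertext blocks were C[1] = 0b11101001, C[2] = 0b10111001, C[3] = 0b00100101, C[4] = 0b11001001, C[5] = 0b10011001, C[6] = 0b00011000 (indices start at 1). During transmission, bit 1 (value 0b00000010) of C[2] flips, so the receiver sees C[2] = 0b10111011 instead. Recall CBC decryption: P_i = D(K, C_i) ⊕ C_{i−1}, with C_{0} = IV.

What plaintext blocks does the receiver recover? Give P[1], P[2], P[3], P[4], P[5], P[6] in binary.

P[1] = 0b11001010, P[2] = 0b01100010, P[3] = 0b10101110, P[4] = 0b11011100, P[5] = 0b01100000, P[6] = 0b10110001

Only C[2] changed, to 0b10111011. In CBC, a change in C_i garbles P_i and flips the same bit in P_{i+1}. Decrypting the received ciphertext:
P[1]: D(K, 0b11101001) = 0b11011001; 0b11011001 ⊕ 0b00010011 = 0b11001010.
P[2]: D(K, 0b10111011) = 0b10001011; 0b10001011 ⊕ 0b11101001 = 0b01100010.
P[3]: D(K, 0b00100101) = 0b00010101; 0b00010101 ⊕ 0b10111011 = 0b10101110.
P[4]: D(K, 0b11001001) = 0b11111001; 0b11111001 ⊕ 0b00100101 = 0b11011100.
P[5]: D(K, 0b10011001) = 0b10101001; 0b10101001 ⊕ 0b11001001 = 0b01100000.
P[6]: D(K, 0b00011000) = 0b00101000; 0b00101000 ⊕ 0b10011001 = 0b10110001.
Blocks that differ from the original plaintext: P[2], P[3].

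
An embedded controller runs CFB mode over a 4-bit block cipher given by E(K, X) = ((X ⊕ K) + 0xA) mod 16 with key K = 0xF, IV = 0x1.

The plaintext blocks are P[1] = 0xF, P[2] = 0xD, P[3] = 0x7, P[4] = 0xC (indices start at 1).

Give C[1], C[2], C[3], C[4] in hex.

CFB encryption: C_i = P_i ⊕ E(K, C_{i−1}), with C_{0} = IV.
C[1]: E(K, 0x1) = 0x8; 0xF ⊕ 0x8 = 0x7.
C[2]: E(K, 0x7) = 0x2; 0xD ⊕ 0x2 = 0xF.
C[3]: E(K, 0xF) = 0xA; 0x7 ⊕ 0xA = 0xD.
C[4]: E(K, 0xD) = 0xC; 0xC ⊕ 0xC = 0x0.

C[1] = 0x7, C[2] = 0xF, C[3] = 0xD, C[4] = 0x0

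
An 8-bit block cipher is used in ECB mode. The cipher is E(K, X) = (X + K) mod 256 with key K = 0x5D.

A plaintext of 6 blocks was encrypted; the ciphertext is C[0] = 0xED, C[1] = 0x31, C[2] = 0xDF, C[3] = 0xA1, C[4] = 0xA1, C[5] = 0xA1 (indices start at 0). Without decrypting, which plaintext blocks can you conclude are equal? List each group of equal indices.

ECB encrypts each block independently with the same key, so equal ciphertext blocks imply equal plaintext blocks.
C[3] = C[4] = C[5] = 0xA1, so P[3] = P[4] = P[5].

P[3] = P[4] = P[5]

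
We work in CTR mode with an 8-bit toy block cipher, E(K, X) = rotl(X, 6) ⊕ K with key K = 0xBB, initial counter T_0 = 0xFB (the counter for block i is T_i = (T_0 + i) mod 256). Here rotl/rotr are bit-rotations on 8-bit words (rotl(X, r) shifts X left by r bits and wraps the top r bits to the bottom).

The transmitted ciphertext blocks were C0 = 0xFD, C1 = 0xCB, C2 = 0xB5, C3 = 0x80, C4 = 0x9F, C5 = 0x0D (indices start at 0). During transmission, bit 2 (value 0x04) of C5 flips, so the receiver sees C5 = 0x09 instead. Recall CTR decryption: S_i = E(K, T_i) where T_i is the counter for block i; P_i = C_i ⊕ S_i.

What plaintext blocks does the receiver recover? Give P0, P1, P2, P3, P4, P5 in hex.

P0 = 0xB8, P1 = 0x4F, P2 = 0x71, P3 = 0x84, P4 = 0xDB, P5 = 0xB2

Only C5 changed, to 0x09. In CTR, a change in C_i flips the same bit in P_i only; the keystream is unaffected. Decrypting the received ciphertext:
P0: T = 0xFB, S = E(K, T) = 0x45; 0xFD ⊕ 0x45 = 0xB8.
P1: T = 0xFC, S = E(K, T) = 0x84; 0xCB ⊕ 0x84 = 0x4F.
P2: T = 0xFD, S = E(K, T) = 0xC4; 0xB5 ⊕ 0xC4 = 0x71.
P3: T = 0xFE, S = E(K, T) = 0x04; 0x80 ⊕ 0x04 = 0x84.
P4: T = 0xFF, S = E(K, T) = 0x44; 0x9F ⊕ 0x44 = 0xDB.
P5: T = 0x00, S = E(K, T) = 0xBB; 0x09 ⊕ 0xBB = 0xB2.
Blocks that differ from the original plaintext: P5.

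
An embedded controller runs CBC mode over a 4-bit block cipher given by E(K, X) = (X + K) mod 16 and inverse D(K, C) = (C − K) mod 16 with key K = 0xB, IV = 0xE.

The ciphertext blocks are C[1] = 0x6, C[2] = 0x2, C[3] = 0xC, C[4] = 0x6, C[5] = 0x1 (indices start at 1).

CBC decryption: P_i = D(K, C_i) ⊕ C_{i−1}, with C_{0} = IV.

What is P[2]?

P[2]: D(K, 0x2) = 0x7; 0x7 ⊕ 0x6 = 0x1.

P[2] = 0x1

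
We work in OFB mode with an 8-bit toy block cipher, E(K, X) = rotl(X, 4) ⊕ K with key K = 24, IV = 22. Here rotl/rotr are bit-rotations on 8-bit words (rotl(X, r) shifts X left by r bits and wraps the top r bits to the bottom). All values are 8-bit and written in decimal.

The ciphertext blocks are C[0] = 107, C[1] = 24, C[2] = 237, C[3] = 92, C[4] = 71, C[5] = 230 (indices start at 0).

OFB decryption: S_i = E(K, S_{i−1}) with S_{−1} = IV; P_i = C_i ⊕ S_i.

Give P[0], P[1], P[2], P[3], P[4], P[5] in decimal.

P[0] = 18, P[1] = 151, P[2] = 13, P[3] = 74, P[4] = 62, P[5] = 105

P[0]: S = E(K, 22) = 121; 107 ⊕ 121 = 18.
P[1]: S = E(K, 121) = 143; 24 ⊕ 143 = 151.
P[2]: S = E(K, 143) = 224; 237 ⊕ 224 = 13.
P[3]: S = E(K, 224) = 22; 92 ⊕ 22 = 74.
P[4]: S = E(K, 22) = 121; 71 ⊕ 121 = 62.
P[5]: S = E(K, 121) = 143; 230 ⊕ 143 = 105.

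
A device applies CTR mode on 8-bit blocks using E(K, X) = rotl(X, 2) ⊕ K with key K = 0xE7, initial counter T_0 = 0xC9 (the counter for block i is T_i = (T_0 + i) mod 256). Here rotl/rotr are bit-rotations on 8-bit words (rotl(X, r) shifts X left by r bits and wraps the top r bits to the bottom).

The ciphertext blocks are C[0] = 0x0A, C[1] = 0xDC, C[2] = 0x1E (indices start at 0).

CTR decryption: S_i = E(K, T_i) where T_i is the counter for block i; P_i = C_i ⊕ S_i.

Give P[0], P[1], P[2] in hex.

P[0]: T = 0xC9, S = E(K, T) = 0xC0; 0x0A ⊕ 0xC0 = 0xCA.
P[1]: T = 0xCA, S = E(K, T) = 0xCC; 0xDC ⊕ 0xCC = 0x10.
P[2]: T = 0xCB, S = E(K, T) = 0xC8; 0x1E ⊕ 0xC8 = 0xD6.

P[0] = 0xCA, P[1] = 0x10, P[2] = 0xD6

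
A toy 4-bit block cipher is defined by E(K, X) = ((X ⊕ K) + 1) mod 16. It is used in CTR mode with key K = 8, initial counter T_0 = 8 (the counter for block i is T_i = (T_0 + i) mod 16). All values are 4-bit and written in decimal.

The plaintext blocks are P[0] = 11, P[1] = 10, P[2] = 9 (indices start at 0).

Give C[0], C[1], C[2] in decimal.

CTR encryption: S_i = E(K, T_i) where T_i is the counter for block i; C_i = P_i ⊕ S_i.
C[0]: T = 8, S = E(K, T) = 1; 11 ⊕ 1 = 10.
C[1]: T = 9, S = E(K, T) = 2; 10 ⊕ 2 = 8.
C[2]: T = 10, S = E(K, T) = 3; 9 ⊕ 3 = 10.

C[0] = 10, C[1] = 8, C[2] = 10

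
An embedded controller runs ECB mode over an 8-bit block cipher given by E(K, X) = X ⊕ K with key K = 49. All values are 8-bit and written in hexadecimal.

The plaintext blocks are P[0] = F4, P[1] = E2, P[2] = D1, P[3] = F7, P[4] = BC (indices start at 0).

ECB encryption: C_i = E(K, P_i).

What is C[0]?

C[0]: E(K, F4) = BD.

C[0] = BD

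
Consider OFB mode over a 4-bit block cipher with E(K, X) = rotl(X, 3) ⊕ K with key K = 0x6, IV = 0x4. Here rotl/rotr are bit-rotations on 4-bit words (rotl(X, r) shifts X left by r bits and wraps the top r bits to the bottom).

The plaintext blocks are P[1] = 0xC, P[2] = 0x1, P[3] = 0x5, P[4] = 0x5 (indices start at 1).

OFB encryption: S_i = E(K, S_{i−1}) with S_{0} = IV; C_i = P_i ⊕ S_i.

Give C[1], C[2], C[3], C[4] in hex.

C[1]: S = E(K, 0x4) = 0x4; 0xC ⊕ 0x4 = 0x8.
C[2]: S = E(K, 0x4) = 0x4; 0x1 ⊕ 0x4 = 0x5.
C[3]: S = E(K, 0x4) = 0x4; 0x5 ⊕ 0x4 = 0x1.
C[4]: S = E(K, 0x4) = 0x4; 0x5 ⊕ 0x4 = 0x1.

C[1] = 0x8, C[2] = 0x5, C[3] = 0x1, C[4] = 0x1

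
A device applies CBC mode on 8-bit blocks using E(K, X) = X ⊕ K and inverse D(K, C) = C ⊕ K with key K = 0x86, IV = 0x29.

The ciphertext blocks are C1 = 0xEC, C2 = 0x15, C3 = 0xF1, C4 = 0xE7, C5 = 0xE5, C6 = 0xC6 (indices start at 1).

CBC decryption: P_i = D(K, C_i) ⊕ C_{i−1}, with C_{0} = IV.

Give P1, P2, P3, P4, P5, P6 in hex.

P1 = 0x43, P2 = 0x7F, P3 = 0x62, P4 = 0x90, P5 = 0x84, P6 = 0xA5

P1: D(K, 0xEC) = 0x6A; 0x6A ⊕ 0x29 = 0x43.
P2: D(K, 0x15) = 0x93; 0x93 ⊕ 0xEC = 0x7F.
P3: D(K, 0xF1) = 0x77; 0x77 ⊕ 0x15 = 0x62.
P4: D(K, 0xE7) = 0x61; 0x61 ⊕ 0xF1 = 0x90.
P5: D(K, 0xE5) = 0x63; 0x63 ⊕ 0xE7 = 0x84.
P6: D(K, 0xC6) = 0x40; 0x40 ⊕ 0xE5 = 0xA5.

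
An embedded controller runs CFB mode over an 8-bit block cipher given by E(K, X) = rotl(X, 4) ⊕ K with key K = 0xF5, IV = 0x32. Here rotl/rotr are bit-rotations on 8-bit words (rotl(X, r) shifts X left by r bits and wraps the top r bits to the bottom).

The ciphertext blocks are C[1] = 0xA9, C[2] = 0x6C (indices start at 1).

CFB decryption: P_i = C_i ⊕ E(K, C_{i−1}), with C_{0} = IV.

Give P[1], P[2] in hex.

P[1] = 0x7F, P[2] = 0x03

P[1]: E(K, 0x32) = 0xD6; 0xA9 ⊕ 0xD6 = 0x7F.
P[2]: E(K, 0xA9) = 0x6F; 0x6C ⊕ 0x6F = 0x03.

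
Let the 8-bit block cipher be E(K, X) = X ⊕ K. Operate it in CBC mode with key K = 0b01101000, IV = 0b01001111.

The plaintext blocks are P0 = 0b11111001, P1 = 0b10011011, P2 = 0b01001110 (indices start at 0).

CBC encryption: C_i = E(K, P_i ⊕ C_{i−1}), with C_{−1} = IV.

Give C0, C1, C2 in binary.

C0 = 0b11011110, C1 = 0b00101101, C2 = 0b00001011

C0: P0 ⊕ 0b01001111 = 0b10110110; E(K, 0b10110110) = 0b11011110.
C1: P1 ⊕ 0b11011110 = 0b01000101; E(K, 0b01000101) = 0b00101101.
C2: P2 ⊕ 0b00101101 = 0b01100011; E(K, 0b01100011) = 0b00001011.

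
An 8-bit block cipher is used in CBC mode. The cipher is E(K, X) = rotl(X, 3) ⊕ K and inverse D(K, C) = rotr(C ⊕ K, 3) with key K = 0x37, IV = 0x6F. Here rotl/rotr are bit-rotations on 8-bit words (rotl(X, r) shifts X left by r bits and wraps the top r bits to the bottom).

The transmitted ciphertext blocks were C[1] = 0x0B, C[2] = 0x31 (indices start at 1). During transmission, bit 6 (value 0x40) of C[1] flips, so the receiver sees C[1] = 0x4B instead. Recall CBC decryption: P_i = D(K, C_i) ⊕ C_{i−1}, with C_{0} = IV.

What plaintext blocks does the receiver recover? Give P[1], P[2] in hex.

P[1] = 0xE0, P[2] = 0x8B

Only C[1] changed, to 0x4B. In CBC, a change in C_i garbles P_i and flips the same bit in P_{i+1}. Decrypting the received ciphertext:
P[1]: D(K, 0x4B) = 0x8F; 0x8F ⊕ 0x6F = 0xE0.
P[2]: D(K, 0x31) = 0xC0; 0xC0 ⊕ 0x4B = 0x8B.
Blocks that differ from the original plaintext: P[1], P[2].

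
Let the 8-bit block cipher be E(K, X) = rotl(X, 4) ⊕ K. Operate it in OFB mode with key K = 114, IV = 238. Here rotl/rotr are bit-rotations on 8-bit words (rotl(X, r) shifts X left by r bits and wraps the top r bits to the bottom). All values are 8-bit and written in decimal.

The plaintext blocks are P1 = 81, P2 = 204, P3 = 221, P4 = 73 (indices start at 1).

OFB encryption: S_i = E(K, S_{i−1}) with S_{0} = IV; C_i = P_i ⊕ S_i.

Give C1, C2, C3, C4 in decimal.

C1: S = E(K, 238) = 156; 81 ⊕ 156 = 205.
C2: S = E(K, 156) = 187; 204 ⊕ 187 = 119.
C3: S = E(K, 187) = 201; 221 ⊕ 201 = 20.
C4: S = E(K, 201) = 238; 73 ⊕ 238 = 167.

C1 = 205, C2 = 119, C3 = 20, C4 = 167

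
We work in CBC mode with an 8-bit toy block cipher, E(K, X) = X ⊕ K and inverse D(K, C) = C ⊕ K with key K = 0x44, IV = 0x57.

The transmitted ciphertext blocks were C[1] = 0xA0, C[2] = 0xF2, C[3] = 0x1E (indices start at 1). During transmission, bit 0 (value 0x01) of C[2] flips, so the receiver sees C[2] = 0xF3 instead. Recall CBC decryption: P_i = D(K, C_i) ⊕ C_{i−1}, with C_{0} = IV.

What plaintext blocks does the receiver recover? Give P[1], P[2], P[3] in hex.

P[1] = 0xB3, P[2] = 0x17, P[3] = 0xA9

Only C[2] changed, to 0xF3. In CBC, a change in C_i garbles P_i and flips the same bit in P_{i+1}. Decrypting the received ciphertext:
P[1]: D(K, 0xA0) = 0xE4; 0xE4 ⊕ 0x57 = 0xB3.
P[2]: D(K, 0xF3) = 0xB7; 0xB7 ⊕ 0xA0 = 0x17.
P[3]: D(K, 0x1E) = 0x5A; 0x5A ⊕ 0xF3 = 0xA9.
Blocks that differ from the original plaintext: P[2], P[3].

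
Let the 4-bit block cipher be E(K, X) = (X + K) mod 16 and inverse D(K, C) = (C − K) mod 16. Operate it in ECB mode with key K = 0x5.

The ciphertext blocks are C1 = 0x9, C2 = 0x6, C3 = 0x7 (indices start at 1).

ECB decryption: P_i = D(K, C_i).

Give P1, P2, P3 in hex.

P1 = 0x4, P2 = 0x1, P3 = 0x2

P1: D(K, 0x9) = 0x4.
P2: D(K, 0x6) = 0x1.
P3: D(K, 0x7) = 0x2.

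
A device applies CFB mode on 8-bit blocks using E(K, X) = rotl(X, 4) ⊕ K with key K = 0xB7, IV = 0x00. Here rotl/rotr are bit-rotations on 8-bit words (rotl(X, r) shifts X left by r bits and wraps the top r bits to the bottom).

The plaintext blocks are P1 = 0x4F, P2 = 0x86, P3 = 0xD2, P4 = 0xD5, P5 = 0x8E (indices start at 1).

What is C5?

CFB encryption: C_i = P_i ⊕ E(K, C_{i−1}), with C_{0} = IV.
C1: E(K, 0x00) = 0xB7; 0x4F ⊕ 0xB7 = 0xF8.
C2: E(K, 0xF8) = 0x38; 0x86 ⊕ 0x38 = 0xBE.
C3: E(K, 0xBE) = 0x5C; 0xD2 ⊕ 0x5C = 0x8E.
C4: E(K, 0x8E) = 0x5F; 0xD5 ⊕ 0x5F = 0x8A.
C5: E(K, 0x8A) = 0x1F; 0x8E ⊕ 0x1F = 0x91.

C5 = 0x91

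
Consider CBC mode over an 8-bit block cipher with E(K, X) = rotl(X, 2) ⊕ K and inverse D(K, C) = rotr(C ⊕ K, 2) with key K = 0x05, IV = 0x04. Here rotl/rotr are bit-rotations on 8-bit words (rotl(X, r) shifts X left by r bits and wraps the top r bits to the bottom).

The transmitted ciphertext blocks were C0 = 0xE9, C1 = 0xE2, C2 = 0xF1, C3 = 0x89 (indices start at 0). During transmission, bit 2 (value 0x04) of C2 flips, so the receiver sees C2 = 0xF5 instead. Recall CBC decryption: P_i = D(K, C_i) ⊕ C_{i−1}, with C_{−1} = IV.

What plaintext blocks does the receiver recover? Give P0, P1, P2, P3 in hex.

P0 = 0x3F, P1 = 0x10, P2 = 0xDE, P3 = 0xD6

Only C2 changed, to 0xF5. In CBC, a change in C_i garbles P_i and flips the same bit in P_{i+1}. Decrypting the received ciphertext:
P0: D(K, 0xE9) = 0x3B; 0x3B ⊕ 0x04 = 0x3F.
P1: D(K, 0xE2) = 0xF9; 0xF9 ⊕ 0xE9 = 0x10.
P2: D(K, 0xF5) = 0x3C; 0x3C ⊕ 0xE2 = 0xDE.
P3: D(K, 0x89) = 0x23; 0x23 ⊕ 0xF5 = 0xD6.
Blocks that differ from the original plaintext: P2, P3.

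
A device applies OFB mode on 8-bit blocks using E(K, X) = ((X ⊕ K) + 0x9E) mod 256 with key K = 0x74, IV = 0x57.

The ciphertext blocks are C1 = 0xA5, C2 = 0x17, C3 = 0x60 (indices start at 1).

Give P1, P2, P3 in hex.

P1 = 0x64, P2 = 0x44, P3 = 0xA5

OFB decryption: S_i = E(K, S_{i−1}) with S_{0} = IV; P_i = C_i ⊕ S_i.
P1: S = E(K, 0x57) = 0xC1; 0xA5 ⊕ 0xC1 = 0x64.
P2: S = E(K, 0xC1) = 0x53; 0x17 ⊕ 0x53 = 0x44.
P3: S = E(K, 0x53) = 0xC5; 0x60 ⊕ 0xC5 = 0xA5.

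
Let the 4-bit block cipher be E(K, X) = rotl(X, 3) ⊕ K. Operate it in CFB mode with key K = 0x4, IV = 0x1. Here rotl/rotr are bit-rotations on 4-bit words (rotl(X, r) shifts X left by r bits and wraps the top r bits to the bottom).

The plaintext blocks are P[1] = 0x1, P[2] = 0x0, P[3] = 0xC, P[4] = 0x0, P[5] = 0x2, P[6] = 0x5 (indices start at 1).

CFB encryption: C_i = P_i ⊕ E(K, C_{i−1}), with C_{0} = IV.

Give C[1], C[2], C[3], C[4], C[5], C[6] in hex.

C[1] = 0xD, C[2] = 0xA, C[3] = 0xD, C[4] = 0xA, C[5] = 0x3, C[6] = 0x8

C[1]: E(K, 0x1) = 0xC; 0x1 ⊕ 0xC = 0xD.
C[2]: E(K, 0xD) = 0xA; 0x0 ⊕ 0xA = 0xA.
C[3]: E(K, 0xA) = 0x1; 0xC ⊕ 0x1 = 0xD.
C[4]: E(K, 0xD) = 0xA; 0x0 ⊕ 0xA = 0xA.
C[5]: E(K, 0xA) = 0x1; 0x2 ⊕ 0x1 = 0x3.
C[6]: E(K, 0x3) = 0xD; 0x5 ⊕ 0xD = 0x8.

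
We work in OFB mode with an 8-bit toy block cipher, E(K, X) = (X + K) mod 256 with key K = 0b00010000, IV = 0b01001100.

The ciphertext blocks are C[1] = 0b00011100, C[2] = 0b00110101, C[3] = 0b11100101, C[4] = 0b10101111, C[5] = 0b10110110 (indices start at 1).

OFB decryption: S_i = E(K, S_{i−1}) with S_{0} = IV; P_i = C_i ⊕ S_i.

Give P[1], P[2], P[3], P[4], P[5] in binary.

P[1]: S = E(K, 0b01001100) = 0b01011100; 0b00011100 ⊕ 0b01011100 = 0b01000000.
P[2]: S = E(K, 0b01011100) = 0b01101100; 0b00110101 ⊕ 0b01101100 = 0b01011001.
P[3]: S = E(K, 0b01101100) = 0b01111100; 0b11100101 ⊕ 0b01111100 = 0b10011001.
P[4]: S = E(K, 0b01111100) = 0b10001100; 0b10101111 ⊕ 0b10001100 = 0b00100011.
P[5]: S = E(K, 0b10001100) = 0b10011100; 0b10110110 ⊕ 0b10011100 = 0b00101010.

P[1] = 0b01000000, P[2] = 0b01011001, P[3] = 0b10011001, P[4] = 0b00100011, P[5] = 0b00101010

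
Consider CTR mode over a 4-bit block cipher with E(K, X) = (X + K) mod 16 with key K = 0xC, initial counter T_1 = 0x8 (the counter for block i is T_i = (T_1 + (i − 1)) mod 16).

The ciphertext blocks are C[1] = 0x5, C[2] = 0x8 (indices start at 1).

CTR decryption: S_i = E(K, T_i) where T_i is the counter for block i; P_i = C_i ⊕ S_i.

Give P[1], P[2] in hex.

P[1] = 0x1, P[2] = 0xD

P[1]: T = 0x8, S = E(K, T) = 0x4; 0x5 ⊕ 0x4 = 0x1.
P[2]: T = 0x9, S = E(K, T) = 0x5; 0x8 ⊕ 0x5 = 0xD.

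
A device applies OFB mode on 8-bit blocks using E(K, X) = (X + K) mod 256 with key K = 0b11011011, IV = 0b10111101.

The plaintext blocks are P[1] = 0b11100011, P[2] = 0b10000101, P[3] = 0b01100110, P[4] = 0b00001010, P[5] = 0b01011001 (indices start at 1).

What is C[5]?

C[5] = 0b01011101

OFB encryption: S_i = E(K, S_{i−1}) with S_{0} = IV; C_i = P_i ⊕ S_i.
C[1]: S = E(K, 0b10111101) = 0b10011000; 0b11100011 ⊕ 0b10011000 = 0b01111011.
C[2]: S = E(K, 0b10011000) = 0b01110011; 0b10000101 ⊕ 0b01110011 = 0b11110110.
C[3]: S = E(K, 0b01110011) = 0b01001110; 0b01100110 ⊕ 0b01001110 = 0b00101000.
C[4]: S = E(K, 0b01001110) = 0b00101001; 0b00001010 ⊕ 0b00101001 = 0b00100011.
C[5]: S = E(K, 0b00101001) = 0b00000100; 0b01011001 ⊕ 0b00000100 = 0b01011101.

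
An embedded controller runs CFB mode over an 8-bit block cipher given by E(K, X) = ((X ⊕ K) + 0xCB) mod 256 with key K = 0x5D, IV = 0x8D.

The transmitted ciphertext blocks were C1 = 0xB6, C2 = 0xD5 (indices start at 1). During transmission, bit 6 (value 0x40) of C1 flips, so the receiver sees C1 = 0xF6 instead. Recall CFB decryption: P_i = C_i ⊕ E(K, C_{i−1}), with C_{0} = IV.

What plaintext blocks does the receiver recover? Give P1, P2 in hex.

P1 = 0x6D, P2 = 0xA3

Only C1 changed, to 0xF6. In CFB, a change in C_i flips the same bit in P_i and garbles P_{i+1}. Decrypting the received ciphertext:
P1: E(K, 0x8D) = 0x9B; 0xF6 ⊕ 0x9B = 0x6D.
P2: E(K, 0xF6) = 0x76; 0xD5 ⊕ 0x76 = 0xA3.
Blocks that differ from the original plaintext: P1, P2.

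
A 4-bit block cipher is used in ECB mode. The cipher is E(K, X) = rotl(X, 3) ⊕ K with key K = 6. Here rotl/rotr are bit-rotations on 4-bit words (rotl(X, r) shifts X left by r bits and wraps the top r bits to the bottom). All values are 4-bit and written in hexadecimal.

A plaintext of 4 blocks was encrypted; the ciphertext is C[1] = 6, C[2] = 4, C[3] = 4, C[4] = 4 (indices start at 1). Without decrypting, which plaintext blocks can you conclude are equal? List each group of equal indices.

P[2] = P[3] = P[4]

ECB encrypts each block independently with the same key, so equal ciphertext blocks imply equal plaintext blocks.
C[2] = C[3] = C[4] = 4, so P[2] = P[3] = P[4].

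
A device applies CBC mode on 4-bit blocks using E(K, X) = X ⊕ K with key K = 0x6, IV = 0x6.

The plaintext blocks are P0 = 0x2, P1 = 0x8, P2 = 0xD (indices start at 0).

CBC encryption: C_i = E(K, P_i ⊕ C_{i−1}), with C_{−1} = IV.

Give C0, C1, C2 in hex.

C0: P0 ⊕ 0x6 = 0x4; E(K, 0x4) = 0x2.
C1: P1 ⊕ 0x2 = 0xA; E(K, 0xA) = 0xC.
C2: P2 ⊕ 0xC = 0x1; E(K, 0x1) = 0x7.

C0 = 0x2, C1 = 0xC, C2 = 0x7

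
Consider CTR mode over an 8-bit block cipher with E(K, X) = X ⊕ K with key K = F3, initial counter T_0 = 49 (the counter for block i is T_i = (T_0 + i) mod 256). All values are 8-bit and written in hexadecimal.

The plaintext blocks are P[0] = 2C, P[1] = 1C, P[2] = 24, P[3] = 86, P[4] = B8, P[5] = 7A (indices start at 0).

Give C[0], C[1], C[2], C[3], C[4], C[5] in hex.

C[0] = 96, C[1] = A5, C[2] = 9C, C[3] = 39, C[4] = 06, C[5] = C7

CTR encryption: S_i = E(K, T_i) where T_i is the counter for block i; C_i = P_i ⊕ S_i.
C[0]: T = 49, S = E(K, T) = BA; 2C ⊕ BA = 96.
C[1]: T = 4A, S = E(K, T) = B9; 1C ⊕ B9 = A5.
C[2]: T = 4B, S = E(K, T) = B8; 24 ⊕ B8 = 9C.
C[3]: T = 4C, S = E(K, T) = BF; 86 ⊕ BF = 39.
C[4]: T = 4D, S = E(K, T) = BE; B8 ⊕ BE = 06.
C[5]: T = 4E, S = E(K, T) = BD; 7A ⊕ BD = C7.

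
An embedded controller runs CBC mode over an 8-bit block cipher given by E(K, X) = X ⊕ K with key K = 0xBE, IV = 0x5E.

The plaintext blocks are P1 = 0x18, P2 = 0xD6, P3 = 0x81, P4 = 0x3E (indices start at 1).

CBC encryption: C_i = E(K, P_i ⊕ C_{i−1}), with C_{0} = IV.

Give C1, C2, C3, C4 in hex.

C1: P1 ⊕ 0x5E = 0x46; E(K, 0x46) = 0xF8.
C2: P2 ⊕ 0xF8 = 0x2E; E(K, 0x2E) = 0x90.
C3: P3 ⊕ 0x90 = 0x11; E(K, 0x11) = 0xAF.
C4: P4 ⊕ 0xAF = 0x91; E(K, 0x91) = 0x2F.

C1 = 0xF8, C2 = 0x90, C3 = 0xAF, C4 = 0x2F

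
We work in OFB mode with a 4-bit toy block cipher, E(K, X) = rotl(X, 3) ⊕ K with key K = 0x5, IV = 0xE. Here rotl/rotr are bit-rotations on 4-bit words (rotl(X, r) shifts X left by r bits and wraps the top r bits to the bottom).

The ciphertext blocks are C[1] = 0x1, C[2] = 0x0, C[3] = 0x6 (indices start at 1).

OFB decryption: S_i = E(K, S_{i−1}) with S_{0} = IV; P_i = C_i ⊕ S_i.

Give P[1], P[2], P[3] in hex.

P[1]: S = E(K, 0xE) = 0x2; 0x1 ⊕ 0x2 = 0x3.
P[2]: S = E(K, 0x2) = 0x4; 0x0 ⊕ 0x4 = 0x4.
P[3]: S = E(K, 0x4) = 0x7; 0x6 ⊕ 0x7 = 0x1.

P[1] = 0x3, P[2] = 0x4, P[3] = 0x1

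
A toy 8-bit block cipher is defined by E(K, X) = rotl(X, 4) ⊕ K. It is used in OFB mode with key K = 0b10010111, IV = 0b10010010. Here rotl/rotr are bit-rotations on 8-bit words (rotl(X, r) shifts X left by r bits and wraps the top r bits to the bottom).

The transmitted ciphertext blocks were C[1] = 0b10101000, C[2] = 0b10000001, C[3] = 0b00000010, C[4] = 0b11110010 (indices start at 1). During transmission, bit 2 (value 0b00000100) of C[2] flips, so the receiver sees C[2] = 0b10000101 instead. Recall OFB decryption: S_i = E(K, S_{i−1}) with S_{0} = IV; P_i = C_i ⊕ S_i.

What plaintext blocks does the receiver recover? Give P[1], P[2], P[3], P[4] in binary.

Only C[2] changed, to 0b10000101. In OFB, a change in C_i flips the same bit in P_i only; the keystream is unaffected. Decrypting the received ciphertext:
P[1]: S = E(K, 0b10010010) = 0b10111110; 0b10101000 ⊕ 0b10111110 = 0b00010110.
P[2]: S = E(K, 0b10111110) = 0b01111100; 0b10000101 ⊕ 0b01111100 = 0b11111001.
P[3]: S = E(K, 0b01111100) = 0b01010000; 0b00000010 ⊕ 0b01010000 = 0b01010010.
P[4]: S = E(K, 0b01010000) = 0b10010010; 0b11110010 ⊕ 0b10010010 = 0b01100000.
Blocks that differ from the original plaintext: P[2].

P[1] = 0b00010110, P[2] = 0b11111001, P[3] = 0b01010010, P[4] = 0b01100000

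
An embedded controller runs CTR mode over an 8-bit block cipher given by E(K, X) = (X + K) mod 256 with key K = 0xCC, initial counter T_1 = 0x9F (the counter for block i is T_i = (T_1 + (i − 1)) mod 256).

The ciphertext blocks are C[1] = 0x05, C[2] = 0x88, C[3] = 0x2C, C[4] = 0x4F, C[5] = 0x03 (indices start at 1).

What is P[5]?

CTR decryption: S_i = E(K, T_i) where T_i is the counter for block i; P_i = C_i ⊕ S_i.
P[5]: T = 0xA3, S = E(K, T) = 0x6F; 0x03 ⊕ 0x6F = 0x6C.

P[5] = 0x6C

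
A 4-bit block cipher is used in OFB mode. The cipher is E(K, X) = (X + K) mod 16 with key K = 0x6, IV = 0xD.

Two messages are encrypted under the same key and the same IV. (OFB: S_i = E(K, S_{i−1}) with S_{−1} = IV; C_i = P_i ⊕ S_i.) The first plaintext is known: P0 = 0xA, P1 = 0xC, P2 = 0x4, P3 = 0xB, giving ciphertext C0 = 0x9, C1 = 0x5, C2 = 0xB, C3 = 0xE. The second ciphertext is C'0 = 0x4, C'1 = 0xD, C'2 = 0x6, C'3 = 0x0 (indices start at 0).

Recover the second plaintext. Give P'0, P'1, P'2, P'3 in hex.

In OFB with a reused IV, both messages share the same keystream S_i, so C_i ⊕ C'_i = P_i ⊕ P'_i and thus P'_i = P_i ⊕ C_i ⊕ C'_i.
P'0: 0xA ⊕ 0x9 ⊕ 0x4 = 0x7.
P'1: 0xC ⊕ 0x5 ⊕ 0xD = 0x4.
P'2: 0x4 ⊕ 0xB ⊕ 0x6 = 0x9.
P'3: 0xB ⊕ 0xE ⊕ 0x0 = 0x5.

P'0 = 0x7, P'1 = 0x4, P'2 = 0x9, P'3 = 0x5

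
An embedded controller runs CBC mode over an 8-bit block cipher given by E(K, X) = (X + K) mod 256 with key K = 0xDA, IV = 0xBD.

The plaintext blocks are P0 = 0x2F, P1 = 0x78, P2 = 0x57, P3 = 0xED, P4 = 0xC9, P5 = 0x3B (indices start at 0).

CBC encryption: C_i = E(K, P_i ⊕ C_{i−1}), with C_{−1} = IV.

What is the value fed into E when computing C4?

0x91

C0: P0 ⊕ 0xBD = 0x92; E(K, 0x92) = 0x6C.
C1: P1 ⊕ 0x6C = 0x14; E(K, 0x14) = 0xEE.
C2: P2 ⊕ 0xEE = 0xB9; E(K, 0xB9) = 0x93.
C3: P3 ⊕ 0x93 = 0x7E; E(K, 0x7E) = 0x58.
C4: P4 ⊕ 0x58 = 0x91; E(K, 0x91) = 0x6B.
So the input to E for block 4 is 0x91.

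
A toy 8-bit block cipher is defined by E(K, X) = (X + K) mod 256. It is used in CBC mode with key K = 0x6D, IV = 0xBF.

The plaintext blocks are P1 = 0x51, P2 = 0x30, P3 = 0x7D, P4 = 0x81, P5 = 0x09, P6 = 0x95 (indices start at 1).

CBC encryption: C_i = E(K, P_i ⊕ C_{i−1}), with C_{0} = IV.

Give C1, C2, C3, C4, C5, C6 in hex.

C1 = 0x5B, C2 = 0xD8, C3 = 0x12, C4 = 0x00, C5 = 0x76, C6 = 0x50

C1: P1 ⊕ 0xBF = 0xEE; E(K, 0xEE) = 0x5B.
C2: P2 ⊕ 0x5B = 0x6B; E(K, 0x6B) = 0xD8.
C3: P3 ⊕ 0xD8 = 0xA5; E(K, 0xA5) = 0x12.
C4: P4 ⊕ 0x12 = 0x93; E(K, 0x93) = 0x00.
C5: P5 ⊕ 0x00 = 0x09; E(K, 0x09) = 0x76.
C6: P6 ⊕ 0x76 = 0xE3; E(K, 0xE3) = 0x50.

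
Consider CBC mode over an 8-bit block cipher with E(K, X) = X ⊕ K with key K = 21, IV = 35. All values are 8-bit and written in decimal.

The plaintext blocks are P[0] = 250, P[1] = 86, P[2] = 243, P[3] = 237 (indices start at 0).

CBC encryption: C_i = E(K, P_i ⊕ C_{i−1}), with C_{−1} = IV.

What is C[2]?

C[0]: P[0] ⊕ 35 = 217; E(K, 217) = 204.
C[1]: P[1] ⊕ 204 = 154; E(K, 154) = 143.
C[2]: P[2] ⊕ 143 = 124; E(K, 124) = 105.

C[2] = 105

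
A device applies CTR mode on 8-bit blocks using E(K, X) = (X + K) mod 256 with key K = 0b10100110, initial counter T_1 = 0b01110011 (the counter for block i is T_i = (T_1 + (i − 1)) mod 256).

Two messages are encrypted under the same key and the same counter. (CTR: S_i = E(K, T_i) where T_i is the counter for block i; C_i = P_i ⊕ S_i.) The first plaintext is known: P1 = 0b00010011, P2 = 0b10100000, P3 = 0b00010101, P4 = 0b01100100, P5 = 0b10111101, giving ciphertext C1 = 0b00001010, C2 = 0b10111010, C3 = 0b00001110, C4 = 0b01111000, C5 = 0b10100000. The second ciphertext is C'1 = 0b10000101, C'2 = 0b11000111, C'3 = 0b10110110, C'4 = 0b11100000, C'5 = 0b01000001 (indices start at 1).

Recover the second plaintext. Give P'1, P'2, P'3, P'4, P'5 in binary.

P'1 = 0b10011100, P'2 = 0b11011101, P'3 = 0b10101101, P'4 = 0b11111100, P'5 = 0b01011100

In CTR with a reused counter, both messages share the same keystream S_i, so C_i ⊕ C'_i = P_i ⊕ P'_i and thus P'_i = P_i ⊕ C_i ⊕ C'_i.
P'1: 0b00010011 ⊕ 0b00001010 ⊕ 0b10000101 = 0b10011100.
P'2: 0b10100000 ⊕ 0b10111010 ⊕ 0b11000111 = 0b11011101.
P'3: 0b00010101 ⊕ 0b00001110 ⊕ 0b10110110 = 0b10101101.
P'4: 0b01100100 ⊕ 0b01111000 ⊕ 0b11100000 = 0b11111100.
P'5: 0b10111101 ⊕ 0b10100000 ⊕ 0b01000001 = 0b01011100.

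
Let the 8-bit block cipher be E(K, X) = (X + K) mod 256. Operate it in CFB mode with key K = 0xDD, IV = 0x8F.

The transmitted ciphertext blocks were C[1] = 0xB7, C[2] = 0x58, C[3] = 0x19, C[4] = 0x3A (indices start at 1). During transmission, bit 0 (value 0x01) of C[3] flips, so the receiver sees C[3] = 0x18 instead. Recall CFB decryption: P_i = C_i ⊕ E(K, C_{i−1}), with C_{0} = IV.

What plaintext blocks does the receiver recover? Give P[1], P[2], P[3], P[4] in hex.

Only C[3] changed, to 0x18. In CFB, a change in C_i flips the same bit in P_i and garbles P_{i+1}. Decrypting the received ciphertext:
P[1]: E(K, 0x8F) = 0x6C; 0xB7 ⊕ 0x6C = 0xDB.
P[2]: E(K, 0xB7) = 0x94; 0x58 ⊕ 0x94 = 0xCC.
P[3]: E(K, 0x58) = 0x35; 0x18 ⊕ 0x35 = 0x2D.
P[4]: E(K, 0x18) = 0xF5; 0x3A ⊕ 0xF5 = 0xCF.
Blocks that differ from the original plaintext: P[3], P[4].

P[1] = 0xDB, P[2] = 0xCC, P[3] = 0x2D, P[4] = 0xCF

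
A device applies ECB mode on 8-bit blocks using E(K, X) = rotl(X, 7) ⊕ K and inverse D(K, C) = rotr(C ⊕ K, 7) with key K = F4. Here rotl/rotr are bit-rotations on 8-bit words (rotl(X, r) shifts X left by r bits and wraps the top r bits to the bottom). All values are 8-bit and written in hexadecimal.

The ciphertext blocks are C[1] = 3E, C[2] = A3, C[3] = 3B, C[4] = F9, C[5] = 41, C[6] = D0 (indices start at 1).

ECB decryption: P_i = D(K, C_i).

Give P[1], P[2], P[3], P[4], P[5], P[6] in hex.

P[1]: D(K, 3E) = 95.
P[2]: D(K, A3) = AE.
P[3]: D(K, 3B) = 9F.
P[4]: D(K, F9) = 1A.
P[5]: D(K, 41) = 6B.
P[6]: D(K, D0) = 48.

P[1] = 95, P[2] = AE, P[3] = 9F, P[4] = 1A, P[5] = 6B, P[6] = 48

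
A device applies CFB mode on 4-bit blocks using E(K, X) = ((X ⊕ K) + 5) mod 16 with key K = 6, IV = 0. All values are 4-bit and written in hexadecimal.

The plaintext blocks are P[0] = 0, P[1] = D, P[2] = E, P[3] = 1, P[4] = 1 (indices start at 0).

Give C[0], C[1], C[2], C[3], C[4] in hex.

C[0] = B, C[1] = F, C[2] = 0, C[3] = A, C[4] = 0

CFB encryption: C_i = P_i ⊕ E(K, C_{i−1}), with C_{−1} = IV.
C[0]: E(K, 0) = B; 0 ⊕ B = B.
C[1]: E(K, B) = 2; D ⊕ 2 = F.
C[2]: E(K, F) = E; E ⊕ E = 0.
C[3]: E(K, 0) = B; 1 ⊕ B = A.
C[4]: E(K, A) = 1; 1 ⊕ 1 = 0.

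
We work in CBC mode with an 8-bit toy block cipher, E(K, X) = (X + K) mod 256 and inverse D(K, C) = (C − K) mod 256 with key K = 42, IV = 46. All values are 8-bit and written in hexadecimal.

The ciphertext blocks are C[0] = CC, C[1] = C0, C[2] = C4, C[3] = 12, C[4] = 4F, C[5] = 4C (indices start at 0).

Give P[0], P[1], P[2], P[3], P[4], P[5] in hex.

P[0] = CC, P[1] = B2, P[2] = 42, P[3] = 14, P[4] = 1F, P[5] = 45

CBC decryption: P_i = D(K, C_i) ⊕ C_{i−1}, with C_{−1} = IV.
P[0]: D(K, CC) = 8A; 8A ⊕ 46 = CC.
P[1]: D(K, C0) = 7E; 7E ⊕ CC = B2.
P[2]: D(K, C4) = 82; 82 ⊕ C0 = 42.
P[3]: D(K, 12) = D0; D0 ⊕ C4 = 14.
P[4]: D(K, 4F) = 0D; 0D ⊕ 12 = 1F.
P[5]: D(K, 4C) = 0A; 0A ⊕ 4F = 45.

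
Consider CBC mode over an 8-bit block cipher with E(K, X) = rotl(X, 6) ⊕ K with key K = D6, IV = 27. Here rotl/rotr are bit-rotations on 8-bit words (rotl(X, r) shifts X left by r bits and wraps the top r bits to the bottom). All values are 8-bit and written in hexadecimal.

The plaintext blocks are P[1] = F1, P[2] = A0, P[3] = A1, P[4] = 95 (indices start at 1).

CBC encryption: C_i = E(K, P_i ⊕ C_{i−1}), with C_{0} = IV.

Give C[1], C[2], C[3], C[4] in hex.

C[1]: P[1] ⊕ 27 = D6; E(K, D6) = 63.
C[2]: P[2] ⊕ 63 = C3; E(K, C3) = 26.
C[3]: P[3] ⊕ 26 = 87; E(K, 87) = 37.
C[4]: P[4] ⊕ 37 = A2; E(K, A2) = 7E.

C[1] = 63, C[2] = 26, C[3] = 37, C[4] = 7E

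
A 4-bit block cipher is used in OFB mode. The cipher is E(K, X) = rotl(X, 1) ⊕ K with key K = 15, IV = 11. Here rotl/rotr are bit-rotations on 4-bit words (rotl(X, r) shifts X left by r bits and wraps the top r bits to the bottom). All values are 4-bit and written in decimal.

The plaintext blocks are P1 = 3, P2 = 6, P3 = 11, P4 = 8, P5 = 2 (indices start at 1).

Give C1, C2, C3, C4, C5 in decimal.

OFB encryption: S_i = E(K, S_{i−1}) with S_{0} = IV; C_i = P_i ⊕ S_i.
C1: S = E(K, 11) = 8; 3 ⊕ 8 = 11.
C2: S = E(K, 8) = 14; 6 ⊕ 14 = 8.
C3: S = E(K, 14) = 2; 11 ⊕ 2 = 9.
C4: S = E(K, 2) = 11; 8 ⊕ 11 = 3.
C5: S = E(K, 11) = 8; 2 ⊕ 8 = 10.

C1 = 11, C2 = 8, C3 = 9, C4 = 3, C5 = 10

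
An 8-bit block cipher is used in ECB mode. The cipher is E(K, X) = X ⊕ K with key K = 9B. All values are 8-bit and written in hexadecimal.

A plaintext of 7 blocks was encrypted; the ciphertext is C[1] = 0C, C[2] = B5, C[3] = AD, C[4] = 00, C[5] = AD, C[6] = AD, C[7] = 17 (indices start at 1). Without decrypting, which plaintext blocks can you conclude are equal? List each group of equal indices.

P[3] = P[5] = P[6]

ECB encrypts each block independently with the same key, so equal ciphertext blocks imply equal plaintext blocks.
C[3] = C[5] = C[6] = AD, so P[3] = P[5] = P[6].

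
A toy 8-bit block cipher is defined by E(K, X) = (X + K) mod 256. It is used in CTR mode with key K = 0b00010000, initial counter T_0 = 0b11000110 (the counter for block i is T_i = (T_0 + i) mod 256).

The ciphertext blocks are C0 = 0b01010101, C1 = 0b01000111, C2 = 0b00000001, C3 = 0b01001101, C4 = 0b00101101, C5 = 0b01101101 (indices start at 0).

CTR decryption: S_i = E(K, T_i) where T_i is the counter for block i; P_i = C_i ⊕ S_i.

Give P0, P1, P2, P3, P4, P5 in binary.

P0: T = 0b11000110, S = E(K, T) = 0b11010110; 0b01010101 ⊕ 0b11010110 = 0b10000011.
P1: T = 0b11000111, S = E(K, T) = 0b11010111; 0b01000111 ⊕ 0b11010111 = 0b10010000.
P2: T = 0b11001000, S = E(K, T) = 0b11011000; 0b00000001 ⊕ 0b11011000 = 0b11011001.
P3: T = 0b11001001, S = E(K, T) = 0b11011001; 0b01001101 ⊕ 0b11011001 = 0b10010100.
P4: T = 0b11001010, S = E(K, T) = 0b11011010; 0b00101101 ⊕ 0b11011010 = 0b11110111.
P5: T = 0b11001011, S = E(K, T) = 0b11011011; 0b01101101 ⊕ 0b11011011 = 0b10110110.

P0 = 0b10000011, P1 = 0b10010000, P2 = 0b11011001, P3 = 0b10010100, P4 = 0b11110111, P5 = 0b10110110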